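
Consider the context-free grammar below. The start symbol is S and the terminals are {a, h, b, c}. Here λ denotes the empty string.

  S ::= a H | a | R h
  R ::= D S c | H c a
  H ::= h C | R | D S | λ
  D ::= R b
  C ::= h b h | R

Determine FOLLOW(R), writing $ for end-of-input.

FIRST(S) = {a, c, h}  (via R h)
FIRST(R) = {c, h}  (via D S c, H c a)
FIRST(D) = {c, h}  (via R b)
FIRST(C) = {c, h}  (via R)
FIRST(H) = {λ, c, h}  (via R, D S)
FOLLOW(S) includes $ since S is the start symbol.
FOLLOW(D): in R::=D S c, D is followed by S c with FIRST {a, c, h}; in H::=D S, D is followed by S with FIRST {a, c, h}. Thus FOLLOW(D) = {a, c, h}.
FOLLOW(S): in R::=D S c, S is followed by c with FIRST {c}; in H::=D S, the suffix after S is empty, so FOLLOW(S) ⊇ FOLLOW(H) = {$, c}. Thus FOLLOW(S) = {$, c}.
FOLLOW(H): in S::=a H, the suffix after H is empty, so FOLLOW(H) ⊇ FOLLOW(S) = {$, c}; in R::=H c a, H is followed by c a with FIRST {c}. Thus FOLLOW(H) = {$, c}.
FOLLOW(C): in H::=h C, the suffix after C is empty, so FOLLOW(C) ⊇ FOLLOW(H) = {$, c}. Thus FOLLOW(C) = {$, c}.
FOLLOW(R): in S::=R h, R is followed by h with FIRST {h}; in H::=R, the suffix after R is empty, so FOLLOW(R) ⊇ FOLLOW(H) = {$, c}; in D::=R b, R is followed by b with FIRST {b}; in C::=R, the suffix after R is empty, so FOLLOW(R) ⊇ FOLLOW(C) = {$, c}. Thus FOLLOW(R) = {$, b, c, h}.

{$, b, c, h}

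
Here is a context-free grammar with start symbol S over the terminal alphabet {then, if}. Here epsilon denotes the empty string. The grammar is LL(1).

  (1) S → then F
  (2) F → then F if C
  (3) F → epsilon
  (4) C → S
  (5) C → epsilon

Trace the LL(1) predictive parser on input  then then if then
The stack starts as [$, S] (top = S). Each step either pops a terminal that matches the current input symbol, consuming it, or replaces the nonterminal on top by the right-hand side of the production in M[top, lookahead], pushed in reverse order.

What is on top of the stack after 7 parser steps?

     Stack          Input                Action
  1  $ S            then then if then $  expand S → then F
  2  $ F then       then then if then $  match then
  3  $ F            then if then $       expand F → then F if C
  4  $ C if F then  then if then $       match then
  5  $ C if F       if then $            expand F → epsilon
  6  $ C if         if then $            match if
  7  $ C            then $               expand C → S
Stack after step 7: $ S (top = S).

S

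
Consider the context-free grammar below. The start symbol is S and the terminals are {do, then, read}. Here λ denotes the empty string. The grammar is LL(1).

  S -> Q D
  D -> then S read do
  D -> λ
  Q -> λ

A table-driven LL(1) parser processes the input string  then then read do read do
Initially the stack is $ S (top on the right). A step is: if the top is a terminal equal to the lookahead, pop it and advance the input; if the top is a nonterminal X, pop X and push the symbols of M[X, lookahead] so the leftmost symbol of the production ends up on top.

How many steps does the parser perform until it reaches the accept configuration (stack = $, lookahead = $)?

15

      Stack                     Input                        Action
   1  $ S                       then then read do read do $  expand S -> Q D
   2  $ D Q                     then then read do read do $  expand Q -> λ
   3  $ D                       then then read do read do $  expand D -> then S read do
   4  $ do read S then          then then read do read do $  match then
   5  $ do read S               then read do read do $       expand S -> Q D
   6  $ do read D Q             then read do read do $       expand Q -> λ
   7  $ do read D               then read do read do $       expand D -> then S read do
   8  $ do read do read S then  then read do read do $       match then
   9  $ do read do read S       read do read do $            expand S -> Q D
  10  $ do read do read D Q     read do read do $            expand Q -> λ
  11  $ do read do read D       read do read do $            expand D -> λ
  12  $ do read do read         read do read do $            match read
  13  $ do read do              do read do $                 match do
  14  $ do read                 read do $                    match read
  15  $ do                      do $                         match do
Accept reached after 15 steps.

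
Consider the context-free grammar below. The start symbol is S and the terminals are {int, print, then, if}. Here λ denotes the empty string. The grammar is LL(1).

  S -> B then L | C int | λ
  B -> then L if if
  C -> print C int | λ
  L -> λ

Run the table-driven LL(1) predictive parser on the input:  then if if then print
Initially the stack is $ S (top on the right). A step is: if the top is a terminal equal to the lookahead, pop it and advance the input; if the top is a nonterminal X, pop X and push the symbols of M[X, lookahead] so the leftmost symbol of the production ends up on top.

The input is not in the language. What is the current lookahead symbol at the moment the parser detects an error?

     Stack                  Input                    Action
  1  $ S                    then if if then print $  expand S -> B then L
  2  $ L then B             then if if then print $  expand B -> then L if if
  3  $ L then if if L then  then if if then print $  match then
  4  $ L then if if L       if if then print $       expand L -> λ
  5  $ L then if if         if if then print $       match if
  6  $ L then if            if then print $          match if
  7  $ L then               then print $             match then
  8  $ L                    print $                  error: M[L, print] is empty

print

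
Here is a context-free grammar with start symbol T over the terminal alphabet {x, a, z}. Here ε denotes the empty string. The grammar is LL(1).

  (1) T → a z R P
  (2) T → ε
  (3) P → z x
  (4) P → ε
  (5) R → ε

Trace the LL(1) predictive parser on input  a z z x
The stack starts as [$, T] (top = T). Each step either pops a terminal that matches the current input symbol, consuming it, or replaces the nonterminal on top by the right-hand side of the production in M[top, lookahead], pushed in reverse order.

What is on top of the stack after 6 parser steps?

     Stack      Input      Action
  1  $ T        a z z x $  expand T → a z R P
  2  $ P R z a  a z z x $  match a
  3  $ P R z    z z x $    match z
  4  $ P R      z x $      expand R → ε
  5  $ P        z x $      expand P → z x
  6  $ x z      z x $      match z
Stack after step 6: $ x (top = x).

x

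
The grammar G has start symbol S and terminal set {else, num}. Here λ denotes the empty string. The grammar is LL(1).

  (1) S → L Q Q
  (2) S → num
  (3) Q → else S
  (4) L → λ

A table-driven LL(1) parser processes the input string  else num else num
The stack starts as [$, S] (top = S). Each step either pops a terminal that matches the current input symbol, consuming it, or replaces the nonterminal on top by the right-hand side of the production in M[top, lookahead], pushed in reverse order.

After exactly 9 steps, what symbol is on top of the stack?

     Stack       Input                Action
  1  $ S         else num else num $  expand S → L Q Q
  2  $ Q Q L     else num else num $  expand L → λ
  3  $ Q Q       else num else num $  expand Q → else S
  4  $ Q S else  else num else num $  match else
  5  $ Q S       num else num $       expand S → num
  6  $ Q num     num else num $       match num
  7  $ Q         else num $           expand Q → else S
  8  $ S else    else num $           match else
  9  $ S         num $                expand S → num
Stack after step 9: $ num (top = num).

num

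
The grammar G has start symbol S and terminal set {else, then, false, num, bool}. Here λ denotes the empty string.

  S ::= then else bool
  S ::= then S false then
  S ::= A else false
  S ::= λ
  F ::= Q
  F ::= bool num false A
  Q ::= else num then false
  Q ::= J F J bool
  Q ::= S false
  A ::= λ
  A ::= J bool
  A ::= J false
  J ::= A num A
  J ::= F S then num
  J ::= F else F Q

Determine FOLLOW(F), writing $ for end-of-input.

FIRST(S) = {λ, bool, else, false, num, then}  (via A else false)
FIRST(F) = {bool, else, false, num, then}  (via Q)
FIRST(Q) = {bool, else, false, num, then}  (via J F J bool, S false)
FIRST(A) = {λ, bool, else, false, num, then}  (via J bool, J false)
FIRST(J) = {bool, else, false, num, then}  (via A num A, F S then num, F else F Q)
FOLLOW(S) includes $ since S is the start symbol.
FOLLOW(S): in S::=then S false then, S is followed by false then with FIRST {false}; in Q::=S false, S is followed by false with FIRST {false}; in J::=F S then num, S is followed by then num with FIRST {then}. Thus FOLLOW(S) = {$, false, then}.
FOLLOW(F): in Q::=J F J bool, F is followed by J bool with FIRST {bool, else, false, num, then}; in J::=F S then num, F is followed by S then num with FIRST {bool, else, false, num, then}; in J::=F else F Q (occurrence 1), F is followed by else F Q with FIRST {else}; in J::=F else F Q (occurrence 2), F is followed by Q with FIRST {bool, else, false, num, then}. Thus FOLLOW(F) = {bool, else, false, num, then}.
FOLLOW(J): in Q::=J F J bool (occurrence 1), J is followed by F J bool with FIRST {bool, else, false, num, then}; in Q::=J F J bool (occurrence 2), J is followed by bool with FIRST {bool}; in A::=J bool, J is followed by bool with FIRST {bool}; in A::=J false, J is followed by false with FIRST {false}. Thus FOLLOW(J) = {bool, else, false, num, then}.
FOLLOW(Q): in F::=Q, the suffix after Q is empty, so FOLLOW(Q) ⊇ FOLLOW(F) = {bool, else, false, num, then}; in J::=F else F Q, the suffix after Q is empty, so FOLLOW(Q) ⊇ FOLLOW(J) = {bool, else, false, num, then}. Thus FOLLOW(Q) = {bool, else, false, num, then}.
FOLLOW(A): in S::=A else false, A is followed by else false with FIRST {else}; in F::=bool num false A, the suffix after A is empty, so FOLLOW(A) ⊇ FOLLOW(F) = {bool, else, false, num, then}; in J::=A num A (occurrence 1), A is followed by num A with FIRST {num}; in J::=A num A (occurrence 2), the suffix after A is empty, so FOLLOW(A) ⊇ FOLLOW(J) = {bool, else, false, num, then}. Thus FOLLOW(A) = {bool, else, false, num, then}.

{bool, else, false, num, then}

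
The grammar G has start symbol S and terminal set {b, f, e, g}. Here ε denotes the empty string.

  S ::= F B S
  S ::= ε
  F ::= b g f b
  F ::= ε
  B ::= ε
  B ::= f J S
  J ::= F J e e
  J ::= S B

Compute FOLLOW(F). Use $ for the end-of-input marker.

{$, b, e, f}

FIRST(F) = {ε, b}
FIRST(B) = {ε, f}
FIRST(S) = {ε, b, f}  (via F B S)
FIRST(J) = {ε, b, e, f}  (via F J e e, S B)
FOLLOW(S) includes $ since S is the start symbol.
FOLLOW(S): in S::=F B S, the suffix after S is empty (adds nothing new); in B::=f J S, the suffix after S is empty, so FOLLOW(S) ⊇ FOLLOW(B) = {$, b, e, f}; in J::=S B, S is followed by B with FIRST {ε, f}; in J::=S B, the suffix after S is nullable, so FOLLOW(S) ⊇ FOLLOW(J) = {$, b, e, f}. Thus FOLLOW(S) = {$, b, e, f}.
FOLLOW(F): in S::=F B S, F is followed by B S with FIRST {ε, b, f}; in S::=F B S, the suffix after F is nullable, so FOLLOW(F) ⊇ FOLLOW(S) = {$, b, e, f}; in J::=F J e e, F is followed by J e e with FIRST {b, e, f}. Thus FOLLOW(F) = {$, b, e, f}.
FOLLOW(B): in S::=F B S, B is followed by S with FIRST {ε, b, f}; in S::=F B S, the suffix after B is nullable, so FOLLOW(B) ⊇ FOLLOW(S) = {$, b, e, f}; in J::=S B, the suffix after B is empty, so FOLLOW(B) ⊇ FOLLOW(J) = {$, b, e, f}. Thus FOLLOW(B) = {$, b, e, f}.
FOLLOW(J): in B::=f J S, J is followed by S with FIRST {ε, b, f}; in B::=f J S, the suffix after J is nullable, so FOLLOW(J) ⊇ FOLLOW(B) = {$, b, e, f}; in J::=F J e e, J is followed by e e with FIRST {e}. Thus FOLLOW(J) = {$, b, e, f}.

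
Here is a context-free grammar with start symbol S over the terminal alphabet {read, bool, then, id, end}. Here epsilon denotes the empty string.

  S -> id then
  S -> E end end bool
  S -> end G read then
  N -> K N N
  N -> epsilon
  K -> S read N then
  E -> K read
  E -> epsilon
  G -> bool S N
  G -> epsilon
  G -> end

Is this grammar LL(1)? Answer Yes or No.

FIRST(S) = {end, id}
FIRST(N) = {epsilon, end, id}
FIRST(K) = {end, id}
FIRST(E) = {epsilon, end, id}
FIRST(G) = {epsilon, bool, end}
FOLLOW(S) = {$, end, id, read}
FOLLOW(N) = {end, id, read, then}
FOLLOW(K) = {end, id, read, then}
FOLLOW(E) = {end}
FOLLOW(G) = {read}
Cell M[E, end] receives both E -> K read and E -> epsilon — the grammar is not LL(1).

No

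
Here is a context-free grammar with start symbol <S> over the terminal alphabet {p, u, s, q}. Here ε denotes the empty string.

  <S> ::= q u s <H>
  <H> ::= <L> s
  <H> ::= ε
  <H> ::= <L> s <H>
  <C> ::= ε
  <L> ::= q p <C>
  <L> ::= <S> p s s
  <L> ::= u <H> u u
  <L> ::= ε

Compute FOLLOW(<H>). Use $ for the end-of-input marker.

FIRST(<S>): from <S>::=q u s <H> we get {q}. So FIRST(<S>) = {q}.
FIRST(<C>): from <C>::=ε we get {ε}. So FIRST(<C>) = {ε}.
FIRST(<L>): from <L>::=q p <C> we get {q}; from <L>::=<S> p s s we get {q}; from <L>::=u <H> u u we get {u}; from <L>::=ε we get {ε}. So FIRST(<L>) = {ε, q, u}.
FIRST(<H>): from <H>::=<L> s we get {q, s, u}; from <H>::=ε we get {ε}; from <H>::=<L> s <H> we get {q, s, u}. So FIRST(<H>) = {ε, q, s, u}.
FOLLOW(<S>) includes $ since <S> is the start symbol.
FOLLOW(<S>): in <L>::=<S> p s s, <S> is followed by p s s with FIRST {p}. Thus FOLLOW(<S>) = {$, p}.
FOLLOW(<H>): in <S>::=q u s <H>, the suffix after <H> is empty, so FOLLOW(<H>) ⊇ FOLLOW(<S>) = {$, p}; in <H>::=<L> s <H>, the suffix after <H> is empty (adds nothing new); in <L>::=u <H> u u, <H> is followed by u u with FIRST {u}. Thus FOLLOW(<H>) = {$, p, u}.
FOLLOW(<L>): in <H>::=<L> s, <L> is followed by s with FIRST {s}; in <H>::=<L> s <H>, <L> is followed by s <H> with FIRST {s}. Thus FOLLOW(<L>) = {s}.
FOLLOW(<C>): in <L>::=q p <C>, the suffix after <C> is empty, so FOLLOW(<C>) ⊇ FOLLOW(<L>) = {s}. Thus FOLLOW(<C>) = {s}.

{$, p, u}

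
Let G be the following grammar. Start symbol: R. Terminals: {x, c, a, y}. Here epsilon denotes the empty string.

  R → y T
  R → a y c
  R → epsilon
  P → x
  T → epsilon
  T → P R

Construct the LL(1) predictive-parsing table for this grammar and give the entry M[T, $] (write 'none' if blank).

FIRST(R): from R→y T we get {y}; from R→a y c we get {a}; from R→epsilon we get {epsilon}. So FIRST(R) = {epsilon, a, y}.
FIRST(P): from P→x we get {x}. So FIRST(P) = {x}.
FIRST(T): from T→epsilon we get {epsilon}; from T→P R we get {x}. So FIRST(T) = {epsilon, x}.
FOLLOW(R) includes $ since R is the start symbol.
FOLLOW(R): in T→P R, the suffix after R is empty, so FOLLOW(R) ⊇ FOLLOW(T) = {$}. Thus FOLLOW(R) = {$}.
FOLLOW(T): in R→y T, the suffix after T is empty, so FOLLOW(T) ⊇ FOLLOW(R) = {$}. Thus FOLLOW(T) = {$}.
For T → epsilon: FIRST(epsilon) = {epsilon}, so it goes in M[T, t] for t ∈ {}; since epsilon ∈ FIRST, also for every t ∈ FOLLOW(T) = {$}.
For T → P R: FIRST(P R) = {x}, so it goes in M[T, t] for t ∈ {x}.

T → epsilon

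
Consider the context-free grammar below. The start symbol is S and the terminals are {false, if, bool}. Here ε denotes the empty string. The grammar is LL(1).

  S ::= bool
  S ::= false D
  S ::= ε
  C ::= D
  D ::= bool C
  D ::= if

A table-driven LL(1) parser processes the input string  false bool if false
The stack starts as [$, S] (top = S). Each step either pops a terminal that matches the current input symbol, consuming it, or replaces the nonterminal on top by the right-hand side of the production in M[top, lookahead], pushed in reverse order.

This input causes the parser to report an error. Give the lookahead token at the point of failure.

false

     Stack      Input                  Action
  1  $ S        false bool if false $  expand S ::= false D
  2  $ D false  false bool if false $  match false
  3  $ D        bool if false $        expand D ::= bool C
  4  $ C bool   bool if false $        match bool
  5  $ C        if false $             expand C ::= D
  6  $ D        if false $             expand D ::= if
  7  $ if       if false $             match if
  8  $          false $                error: stack empty but input remains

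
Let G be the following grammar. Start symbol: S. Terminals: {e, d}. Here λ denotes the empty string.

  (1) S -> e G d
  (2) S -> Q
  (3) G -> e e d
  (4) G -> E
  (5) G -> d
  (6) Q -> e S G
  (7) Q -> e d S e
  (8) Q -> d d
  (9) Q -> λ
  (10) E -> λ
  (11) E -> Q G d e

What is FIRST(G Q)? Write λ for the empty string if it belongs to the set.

FIRST(Q) = {λ, d, e}
FIRST(S) = {λ, d, e}  (via Q)
FIRST(G) = {λ, d, e}  (via E)
FIRST(E) = {λ, d, e}  (via Q G d e)
FIRST(G Q): take FIRST of each symbol in turn, carrying on past any symbol whose FIRST contains λ; result {λ, d, e}.

{λ, d, e}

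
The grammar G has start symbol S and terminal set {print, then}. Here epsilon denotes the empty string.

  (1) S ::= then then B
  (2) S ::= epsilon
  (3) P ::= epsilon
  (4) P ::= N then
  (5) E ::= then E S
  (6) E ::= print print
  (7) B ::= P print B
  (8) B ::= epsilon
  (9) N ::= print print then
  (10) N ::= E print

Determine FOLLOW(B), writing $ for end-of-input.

FIRST(S): from S::=then then B we get {then}; from S::=epsilon we get {epsilon}. So FIRST(S) = {epsilon, then}.
FIRST(E): from E::=then E S we get {then}; from E::=print print we get {print}. So FIRST(E) = {print, then}.
FIRST(N): from N::=print print then we get {print}; from N::=E print we get {print, then}. So FIRST(N) = {print, then}.
FIRST(P): from P::=epsilon we get {epsilon}; from P::=N then we get {print, then}. So FIRST(P) = {epsilon, print, then}.
FIRST(B): from B::=P print B we get {print, then}; from B::=epsilon we get {epsilon}. So FIRST(B) = {epsilon, print, then}.
FOLLOW(S) includes $ since S is the start symbol.
FOLLOW(P): in B::=P print B, P is followed by print B with FIRST {print}. Thus FOLLOW(P) = {print}.
FOLLOW(E): in E::=then E S, E is followed by S with FIRST {epsilon, then}; in E::=then E S, the suffix after E is nullable (adds nothing new); in N::=E print, E is followed by print with FIRST {print}. Thus FOLLOW(E) = {print, then}.
FOLLOW(S): in E::=then E S, the suffix after S is empty, so FOLLOW(S) ⊇ FOLLOW(E) = {print, then}. Thus FOLLOW(S) = {$, print, then}.
FOLLOW(B): in S::=then then B, the suffix after B is empty, so FOLLOW(B) ⊇ FOLLOW(S) = {$, print, then}; in B::=P print B, the suffix after B is empty (adds nothing new). Thus FOLLOW(B) = {$, print, then}.
FOLLOW(N): in P::=N then, N is followed by then with FIRST {then}. Thus FOLLOW(N) = {then}.

{$, print, then}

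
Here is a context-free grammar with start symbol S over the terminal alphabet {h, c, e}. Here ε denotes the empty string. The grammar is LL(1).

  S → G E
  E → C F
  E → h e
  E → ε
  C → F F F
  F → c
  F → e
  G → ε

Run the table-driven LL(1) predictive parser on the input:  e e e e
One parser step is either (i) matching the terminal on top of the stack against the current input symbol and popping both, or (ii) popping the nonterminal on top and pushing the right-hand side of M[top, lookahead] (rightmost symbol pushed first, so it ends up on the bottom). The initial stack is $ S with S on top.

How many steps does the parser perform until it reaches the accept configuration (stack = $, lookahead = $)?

12

      Stack      Input      Action
   1  $ S        e e e e $  expand S → G E
   2  $ E G      e e e e $  expand G → ε
   3  $ E        e e e e $  expand E → C F
   4  $ F C      e e e e $  expand C → F F F
   5  $ F F F F  e e e e $  expand F → e
   6  $ F F F e  e e e e $  match e
   7  $ F F F    e e e $    expand F → e
   8  $ F F e    e e e $    match e
   9  $ F F      e e $      expand F → e
  10  $ F e      e e $      match e
  11  $ F        e $        expand F → e
  12  $ e        e $        match e
Accept reached after 12 steps.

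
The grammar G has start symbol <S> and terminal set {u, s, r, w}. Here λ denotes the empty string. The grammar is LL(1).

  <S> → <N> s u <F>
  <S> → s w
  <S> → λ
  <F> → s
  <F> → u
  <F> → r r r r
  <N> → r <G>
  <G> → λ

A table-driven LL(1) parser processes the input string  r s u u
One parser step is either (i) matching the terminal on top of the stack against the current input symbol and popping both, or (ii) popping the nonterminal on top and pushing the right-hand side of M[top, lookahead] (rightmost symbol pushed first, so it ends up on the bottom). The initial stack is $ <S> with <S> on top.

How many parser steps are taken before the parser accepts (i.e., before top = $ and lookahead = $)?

8

     Stack            Input      Action
  1  $ <S>            r s u u $  expand <S> → <N> s u <F>
  2  $ <F> u s <N>    r s u u $  expand <N> → r <G>
  3  $ <F> u s <G> r  r s u u $  match r
  4  $ <F> u s <G>    s u u $    expand <G> → λ
  5  $ <F> u s        s u u $    match s
  6  $ <F> u          u u $      match u
  7  $ <F>            u $        expand <F> → u
  8  $ u              u $        match u
Accept reached after 8 steps.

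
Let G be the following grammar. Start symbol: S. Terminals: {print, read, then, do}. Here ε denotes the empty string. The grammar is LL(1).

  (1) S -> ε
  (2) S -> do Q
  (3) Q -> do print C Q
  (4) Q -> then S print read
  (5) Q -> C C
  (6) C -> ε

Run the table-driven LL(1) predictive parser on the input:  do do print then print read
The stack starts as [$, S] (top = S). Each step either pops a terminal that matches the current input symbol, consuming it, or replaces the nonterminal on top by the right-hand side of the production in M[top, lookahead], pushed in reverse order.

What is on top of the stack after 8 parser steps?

     Stack                Input                          Action
  1  $ S                  do do print then print read $  expand S -> do Q
  2  $ Q do               do do print then print read $  match do
  3  $ Q                  do print then print read $     expand Q -> do print C Q
  4  $ Q C print do       do print then print read $     match do
  5  $ Q C print          print then print read $        match print
  6  $ Q C                then print read $              expand C -> ε
  7  $ Q                  then print read $              expand Q -> then S print read
  8  $ read print S then  then print read $              match then
Stack after step 8: $ read print S (top = S).

S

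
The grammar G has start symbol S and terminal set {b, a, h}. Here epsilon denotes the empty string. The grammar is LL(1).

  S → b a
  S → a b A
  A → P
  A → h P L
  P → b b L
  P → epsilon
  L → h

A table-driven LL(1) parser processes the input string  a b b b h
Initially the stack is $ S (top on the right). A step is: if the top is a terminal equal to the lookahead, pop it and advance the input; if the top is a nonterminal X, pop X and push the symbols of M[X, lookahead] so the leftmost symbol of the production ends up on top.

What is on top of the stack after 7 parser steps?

     Stack    Input        Action
  1  $ S      a b b b h $  expand S → a b A
  2  $ A b a  a b b b h $  match a
  3  $ A b    b b b h $    match b
  4  $ A      b b h $      expand A → P
  5  $ P      b b h $      expand P → b b L
  6  $ L b b  b b h $      match b
  7  $ L b    b h $        match b
Stack after step 7: $ L (top = L).

L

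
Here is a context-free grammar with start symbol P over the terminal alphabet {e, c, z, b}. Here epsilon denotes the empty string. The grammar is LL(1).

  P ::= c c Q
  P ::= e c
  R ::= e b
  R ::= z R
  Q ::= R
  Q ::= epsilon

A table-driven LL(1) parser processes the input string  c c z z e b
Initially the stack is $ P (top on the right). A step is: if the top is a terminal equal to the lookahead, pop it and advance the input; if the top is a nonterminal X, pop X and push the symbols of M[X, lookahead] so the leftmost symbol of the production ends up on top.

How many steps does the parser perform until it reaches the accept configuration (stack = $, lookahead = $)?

step 1: stack=$ P  input=c c z z e b $  — expand P ::= c c Q
step 2: stack=$ Q c c  input=c c z z e b $  — match c
step 3: stack=$ Q c  input=c z z e b $  — match c
step 4: stack=$ Q  input=z z e b $  — expand Q ::= R
step 5: stack=$ R  input=z z e b $  — expand R ::= z R
step 6: stack=$ R z  input=z z e b $  — match z
step 7: stack=$ R  input=z e b $  — expand R ::= z R
step 8: stack=$ R z  input=z e b $  — match z
step 9: stack=$ R  input=e b $  — expand R ::= e b
step 10: stack=$ b e  input=e b $  — match e
step 11: stack=$ b  input=b $  — match b
Accept reached after 11 steps.

11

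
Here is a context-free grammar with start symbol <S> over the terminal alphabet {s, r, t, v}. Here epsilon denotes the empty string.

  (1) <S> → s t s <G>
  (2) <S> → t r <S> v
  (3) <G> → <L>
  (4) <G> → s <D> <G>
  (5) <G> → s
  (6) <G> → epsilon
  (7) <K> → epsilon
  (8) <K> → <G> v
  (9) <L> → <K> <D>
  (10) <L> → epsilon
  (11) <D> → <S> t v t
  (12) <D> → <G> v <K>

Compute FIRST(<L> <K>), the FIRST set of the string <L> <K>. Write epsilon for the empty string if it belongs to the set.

{epsilon, s, t, v}

FIRST(<S>): from <S>→s t s <G> we get {s}; from <S>→t r <S> v we get {t}. So FIRST(<S>) = {s, t}.
FIRST(<G>): from <G>→<L> we get {epsilon, s, t, v}; from <G>→s <D> <G> we get {s}; from <G>→s we get {s}; from <G>→epsilon we get {epsilon}. So FIRST(<G>) = {epsilon, s, t, v}.
FIRST(<K>): from <K>→epsilon we get {epsilon}; from <K>→<G> v we get {s, t, v}. So FIRST(<K>) = {epsilon, s, t, v}.
FIRST(<D>): from <D>→<S> t v t we get {s, t}; from <D>→<G> v <K> we get {s, t, v}. So FIRST(<D>) = {s, t, v}.
FIRST(<L>): from <L>→<K> <D> we get {s, t, v}; from <L>→epsilon we get {epsilon}. So FIRST(<L>) = {epsilon, s, t, v}.
FIRST(<L> <K>): take FIRST of each symbol in turn, carrying on past any symbol whose FIRST contains epsilon; result {epsilon, s, t, v}.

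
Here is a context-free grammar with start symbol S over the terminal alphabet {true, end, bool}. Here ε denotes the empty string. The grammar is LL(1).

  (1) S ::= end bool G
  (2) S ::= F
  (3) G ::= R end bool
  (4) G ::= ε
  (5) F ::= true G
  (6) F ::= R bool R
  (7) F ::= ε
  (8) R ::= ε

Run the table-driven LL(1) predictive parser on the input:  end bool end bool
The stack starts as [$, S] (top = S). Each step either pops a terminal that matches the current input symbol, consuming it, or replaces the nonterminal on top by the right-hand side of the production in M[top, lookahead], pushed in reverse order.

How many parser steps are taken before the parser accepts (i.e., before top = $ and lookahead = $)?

7

step 1: stack=$ S  input=end bool end bool $  — expand S ::= end bool G
step 2: stack=$ G bool end  input=end bool end bool $  — match end
step 3: stack=$ G bool  input=bool end bool $  — match bool
step 4: stack=$ G  input=end bool $  — expand G ::= R end bool
step 5: stack=$ bool end R  input=end bool $  — expand R ::= ε
step 6: stack=$ bool end  input=end bool $  — match end
step 7: stack=$ bool  input=bool $  — match bool
Accept reached after 7 steps.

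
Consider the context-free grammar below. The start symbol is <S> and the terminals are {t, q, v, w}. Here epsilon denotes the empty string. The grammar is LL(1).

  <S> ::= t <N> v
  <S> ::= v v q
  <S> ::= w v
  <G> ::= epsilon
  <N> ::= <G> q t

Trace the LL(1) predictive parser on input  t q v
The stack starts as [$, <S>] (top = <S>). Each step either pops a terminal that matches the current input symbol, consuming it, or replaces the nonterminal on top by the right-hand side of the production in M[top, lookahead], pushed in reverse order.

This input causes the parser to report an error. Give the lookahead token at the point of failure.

step 1: stack=$ <S>  input=t q v $  — expand <S> ::= t <N> v
step 2: stack=$ v <N> t  input=t q v $  — match t
step 3: stack=$ v <N>  input=q v $  — expand <N> ::= <G> q t
step 4: stack=$ v t q <G>  input=q v $  — expand <G> ::= epsilon
step 5: stack=$ v t q  input=q v $  — match q
step 6: stack=$ v t  input=v $  — error: top is terminal t but lookahead is v

v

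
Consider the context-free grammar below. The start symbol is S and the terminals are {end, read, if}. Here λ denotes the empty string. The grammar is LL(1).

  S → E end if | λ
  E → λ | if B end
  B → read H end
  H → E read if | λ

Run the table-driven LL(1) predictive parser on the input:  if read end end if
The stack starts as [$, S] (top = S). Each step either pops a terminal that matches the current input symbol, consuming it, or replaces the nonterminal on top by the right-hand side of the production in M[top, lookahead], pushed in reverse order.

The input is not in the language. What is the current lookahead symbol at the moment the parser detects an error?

if

     Stack                    Input                 Action
  1  $ S                      if read end end if $  expand S → E end if
  2  $ if end E               if read end end if $  expand E → if B end
  3  $ if end end B if        if read end end if $  match if
  4  $ if end end B           read end end if $     expand B → read H end
  5  $ if end end end H read  read end end if $     match read
  6  $ if end end end H       end end if $          expand H → λ
  7  $ if end end end         end end if $          match end
  8  $ if end end             end if $              match end
  9  $ if end                 if $                  error: top is terminal end but lookahead is if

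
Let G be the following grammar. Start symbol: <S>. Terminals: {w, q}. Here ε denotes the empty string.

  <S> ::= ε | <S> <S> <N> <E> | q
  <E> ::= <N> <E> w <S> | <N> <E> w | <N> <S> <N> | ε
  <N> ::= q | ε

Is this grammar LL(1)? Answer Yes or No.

FIRST(<S>) = {ε, q, w}
FIRST(<E>) = {ε, q, w}
FIRST(<N>) = {ε, q}
FOLLOW(<S>) = {$, q, w}
FOLLOW(<E>) = {$, q, w}
FOLLOW(<N>) = {$, q, w}
Cell M[<E>, $] receives both <E> ::= <N> <S> <N> and <E> ::= ε — the grammar is not LL(1).

No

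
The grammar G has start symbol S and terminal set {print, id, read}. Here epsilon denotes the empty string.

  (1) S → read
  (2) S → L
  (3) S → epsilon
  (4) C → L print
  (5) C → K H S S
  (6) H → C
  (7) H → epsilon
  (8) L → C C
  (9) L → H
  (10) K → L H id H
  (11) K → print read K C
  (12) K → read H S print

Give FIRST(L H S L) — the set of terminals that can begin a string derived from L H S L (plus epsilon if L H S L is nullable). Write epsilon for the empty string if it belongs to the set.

{epsilon, id, print, read}

FIRST(S) = {epsilon, id, print, read}  (via L)
FIRST(C) = {id, print, read}  (via L print, K H S S)
FIRST(H) = {epsilon, id, print, read}  (via C)
FIRST(L) = {epsilon, id, print, read}  (via C C, H)
FIRST(K) = {id, print, read}  (via L H id H)
FIRST(L H S L): take FIRST of each symbol in turn, carrying on past any symbol whose FIRST contains epsilon; result {epsilon, id, print, read}.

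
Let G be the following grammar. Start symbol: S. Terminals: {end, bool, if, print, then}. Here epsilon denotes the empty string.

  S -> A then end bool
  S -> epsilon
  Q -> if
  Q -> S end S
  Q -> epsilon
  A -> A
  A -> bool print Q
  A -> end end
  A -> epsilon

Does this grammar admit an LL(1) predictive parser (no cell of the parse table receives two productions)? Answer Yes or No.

No

FIRST(S) = {epsilon, bool, end, then}
FIRST(Q) = {epsilon, bool, end, if, then}
FIRST(A) = {epsilon, bool, end}
FOLLOW(S) = {$, end, then}
FOLLOW(Q) = {then}
FOLLOW(A) = {then}
Cell M[A, bool] receives both A -> A and A -> bool print Q — the grammar is not LL(1).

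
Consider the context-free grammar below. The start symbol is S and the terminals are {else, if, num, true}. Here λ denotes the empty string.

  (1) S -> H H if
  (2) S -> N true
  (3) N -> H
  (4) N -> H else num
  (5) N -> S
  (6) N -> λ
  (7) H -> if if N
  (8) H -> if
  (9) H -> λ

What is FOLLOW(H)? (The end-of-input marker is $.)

FIRST(H) = {λ, if}
FIRST(S) = {else, if, true}  (via H H if, N true)
FIRST(N) = {λ, else, if, true}  (via H, H else num, S)
FOLLOW(S) includes $ since S is the start symbol.
FOLLOW(S): in N->S, the suffix after S is empty, so FOLLOW(S) ⊇ FOLLOW(N) = {else, if, true}. Thus FOLLOW(S) = {$, else, if, true}.
FOLLOW(N): in S->N true, N is followed by true with FIRST {true}; in H->if if N, the suffix after N is empty, so FOLLOW(N) ⊇ FOLLOW(H) = {else, if, true}. Thus FOLLOW(N) = {else, if, true}.
FOLLOW(H): in S->H H if (occurrence 1), H is followed by H if with FIRST {if}; in S->H H if (occurrence 2), H is followed by if with FIRST {if}; in N->H, the suffix after H is empty, so FOLLOW(H) ⊇ FOLLOW(N) = {else, if, true}; in N->H else num, H is followed by else num with FIRST {else}. Thus FOLLOW(H) = {else, if, true}.

{else, if, true}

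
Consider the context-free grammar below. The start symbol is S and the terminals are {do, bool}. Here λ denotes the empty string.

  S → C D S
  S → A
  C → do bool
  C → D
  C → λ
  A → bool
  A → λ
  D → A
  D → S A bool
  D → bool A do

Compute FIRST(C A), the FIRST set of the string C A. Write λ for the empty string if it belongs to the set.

FIRST(A) = {λ, bool}
FIRST(S) = {λ, bool, do}  (via C D S, A)
FIRST(D) = {λ, bool, do}  (via A, S A bool)
FIRST(C) = {λ, bool, do}  (via D)
FIRST(C A): take FIRST of each symbol in turn, carrying on past any symbol whose FIRST contains λ; result {λ, bool, do}.

{λ, bool, do}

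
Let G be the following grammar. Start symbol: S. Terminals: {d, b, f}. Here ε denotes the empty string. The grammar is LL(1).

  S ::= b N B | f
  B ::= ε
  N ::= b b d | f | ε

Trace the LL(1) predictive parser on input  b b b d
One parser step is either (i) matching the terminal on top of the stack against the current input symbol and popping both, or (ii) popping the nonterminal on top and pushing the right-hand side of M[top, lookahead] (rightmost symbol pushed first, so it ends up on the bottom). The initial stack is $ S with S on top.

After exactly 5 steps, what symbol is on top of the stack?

     Stack      Input      Action
  1  $ S        b b b d $  expand S ::= b N B
  2  $ B N b    b b b d $  match b
  3  $ B N      b b d $    expand N ::= b b d
  4  $ B d b b  b b d $    match b
  5  $ B d b    b d $      match b
Stack after step 5: $ B d (top = d).

d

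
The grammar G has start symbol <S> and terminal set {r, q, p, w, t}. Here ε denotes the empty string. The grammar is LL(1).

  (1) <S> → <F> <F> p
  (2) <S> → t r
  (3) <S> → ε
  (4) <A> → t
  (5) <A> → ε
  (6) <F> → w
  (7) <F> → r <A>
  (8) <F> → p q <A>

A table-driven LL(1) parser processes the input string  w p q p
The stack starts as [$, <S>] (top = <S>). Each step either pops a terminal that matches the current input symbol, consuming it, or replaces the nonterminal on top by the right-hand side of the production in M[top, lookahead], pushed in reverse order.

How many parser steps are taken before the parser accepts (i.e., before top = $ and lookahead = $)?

8

step 1: stack=$ <S>  input=w p q p $  — expand <S> → <F> <F> p
step 2: stack=$ p <F> <F>  input=w p q p $  — expand <F> → w
step 3: stack=$ p <F> w  input=w p q p $  — match w
step 4: stack=$ p <F>  input=p q p $  — expand <F> → p q <A>
step 5: stack=$ p <A> q p  input=p q p $  — match p
step 6: stack=$ p <A> q  input=q p $  — match q
step 7: stack=$ p <A>  input=p $  — expand <A> → ε
step 8: stack=$ p  input=p $  — match p
Accept reached after 8 steps.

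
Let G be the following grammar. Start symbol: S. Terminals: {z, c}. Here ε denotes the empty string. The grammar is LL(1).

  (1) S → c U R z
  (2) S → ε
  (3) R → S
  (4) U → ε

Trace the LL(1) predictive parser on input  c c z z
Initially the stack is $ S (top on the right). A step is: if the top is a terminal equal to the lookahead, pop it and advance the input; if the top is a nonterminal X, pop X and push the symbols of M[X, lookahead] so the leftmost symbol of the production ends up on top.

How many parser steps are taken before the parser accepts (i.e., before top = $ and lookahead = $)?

11

      Stack        Input      Action
   1  $ S          c c z z $  expand S → c U R z
   2  $ z R U c    c c z z $  match c
   3  $ z R U      c z z $    expand U → ε
   4  $ z R        c z z $    expand R → S
   5  $ z S        c z z $    expand S → c U R z
   6  $ z z R U c  c z z $    match c
   7  $ z z R U    z z $      expand U → ε
   8  $ z z R      z z $      expand R → S
   9  $ z z S      z z $      expand S → ε
  10  $ z z        z z $      match z
  11  $ z          z $        match z
Accept reached after 11 steps.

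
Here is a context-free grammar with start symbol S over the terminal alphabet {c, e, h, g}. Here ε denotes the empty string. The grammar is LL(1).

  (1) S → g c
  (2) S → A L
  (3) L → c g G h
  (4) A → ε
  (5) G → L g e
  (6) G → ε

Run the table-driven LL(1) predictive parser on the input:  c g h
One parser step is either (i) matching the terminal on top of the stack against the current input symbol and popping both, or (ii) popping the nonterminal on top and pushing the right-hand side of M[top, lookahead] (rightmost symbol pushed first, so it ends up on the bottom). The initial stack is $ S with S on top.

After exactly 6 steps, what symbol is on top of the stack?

h

step 1: stack=$ S  input=c g h $  — expand S → A L
step 2: stack=$ L A  input=c g h $  — expand A → ε
step 3: stack=$ L  input=c g h $  — expand L → c g G h
step 4: stack=$ h G g c  input=c g h $  — match c
step 5: stack=$ h G g  input=g h $  — match g
step 6: stack=$ h G  input=h $  — expand G → ε
Stack after step 6: $ h (top = h).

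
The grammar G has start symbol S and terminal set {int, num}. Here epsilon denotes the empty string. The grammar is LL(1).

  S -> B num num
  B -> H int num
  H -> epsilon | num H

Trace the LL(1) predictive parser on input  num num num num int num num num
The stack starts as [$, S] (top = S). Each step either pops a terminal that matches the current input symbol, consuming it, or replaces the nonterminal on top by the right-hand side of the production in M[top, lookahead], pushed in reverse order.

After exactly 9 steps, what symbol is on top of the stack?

num

step 1: stack=$ S  input=num num num num int num num num $  — expand S -> B num num
step 2: stack=$ num num B  input=num num num num int num num num $  — expand B -> H int num
step 3: stack=$ num num num int H  input=num num num num int num num num $  — expand H -> num H
step 4: stack=$ num num num int H num  input=num num num num int num num num $  — match num
step 5: stack=$ num num num int H  input=num num num int num num num $  — expand H -> num H
step 6: stack=$ num num num int H num  input=num num num int num num num $  — match num
step 7: stack=$ num num num int H  input=num num int num num num $  — expand H -> num H
step 8: stack=$ num num num int H num  input=num num int num num num $  — match num
step 9: stack=$ num num num int H  input=num int num num num $  — expand H -> num H
Stack after step 9: $ num num num int H num (top = num).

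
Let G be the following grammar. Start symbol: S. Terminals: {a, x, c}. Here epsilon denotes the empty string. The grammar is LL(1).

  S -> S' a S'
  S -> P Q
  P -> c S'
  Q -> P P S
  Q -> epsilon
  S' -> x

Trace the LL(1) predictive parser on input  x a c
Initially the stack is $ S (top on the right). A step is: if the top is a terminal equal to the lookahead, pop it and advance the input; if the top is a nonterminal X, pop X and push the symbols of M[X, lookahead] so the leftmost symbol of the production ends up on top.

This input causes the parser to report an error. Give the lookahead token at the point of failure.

     Stack      Input    Action
  1  $ S        x a c $  expand S -> S' a S'
  2  $ S' a S'  x a c $  expand S' -> x
  3  $ S' a x   x a c $  match x
  4  $ S' a     a c $    match a
  5  $ S'       c $      error: M[S', c] is empty

c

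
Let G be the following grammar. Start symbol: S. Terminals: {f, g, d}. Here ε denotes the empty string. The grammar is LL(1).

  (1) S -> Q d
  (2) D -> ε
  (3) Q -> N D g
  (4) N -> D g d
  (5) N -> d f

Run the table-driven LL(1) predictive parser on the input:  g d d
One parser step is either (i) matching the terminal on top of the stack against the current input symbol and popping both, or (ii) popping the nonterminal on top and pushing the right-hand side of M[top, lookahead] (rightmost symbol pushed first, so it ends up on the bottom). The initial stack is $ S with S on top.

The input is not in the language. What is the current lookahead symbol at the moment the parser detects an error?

     Stack          Input    Action
  1  $ S            g d d $  expand S -> Q d
  2  $ d Q          g d d $  expand Q -> N D g
  3  $ d g D N      g d d $  expand N -> D g d
  4  $ d g D d g D  g d d $  expand D -> ε
  5  $ d g D d g    g d d $  match g
  6  $ d g D d      d d $    match d
  7  $ d g D        d $      error: M[D, d] is empty

d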